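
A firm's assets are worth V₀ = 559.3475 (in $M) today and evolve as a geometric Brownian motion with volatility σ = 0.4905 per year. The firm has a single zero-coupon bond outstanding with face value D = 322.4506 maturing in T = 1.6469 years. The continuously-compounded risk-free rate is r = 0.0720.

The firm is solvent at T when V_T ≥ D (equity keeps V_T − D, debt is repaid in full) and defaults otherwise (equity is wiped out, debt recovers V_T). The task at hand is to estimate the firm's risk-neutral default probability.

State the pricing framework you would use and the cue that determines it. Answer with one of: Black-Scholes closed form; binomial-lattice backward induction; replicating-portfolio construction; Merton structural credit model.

Key observation: the asked-for credit quantity lives on the firm's capital structure — asset value, asset volatility, debt face 322.4506 — which is the structural model's domain.

framework: Merton structural credit model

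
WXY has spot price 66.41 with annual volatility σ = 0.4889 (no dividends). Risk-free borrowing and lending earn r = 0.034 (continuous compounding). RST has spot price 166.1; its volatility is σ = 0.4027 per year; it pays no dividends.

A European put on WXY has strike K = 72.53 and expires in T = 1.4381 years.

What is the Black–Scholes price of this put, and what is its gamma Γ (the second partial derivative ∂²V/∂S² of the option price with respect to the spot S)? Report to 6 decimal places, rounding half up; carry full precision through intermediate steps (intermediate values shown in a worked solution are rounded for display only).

σ√T = 0.4889·√1.4381 = 0.586293
d₁ = (ln(S/K) + (r+σ²/2)T) / (σ√T) = (ln(66.41/72.53) + (0.034+0.4889²/2)·1.4381) / 0.586293 = (-0.088153 + 0.220765) / 0.586293 = 0.226188
d₂ = d₁ − σ√T = 0.226188 − 0.586293 = -0.360105
e^{−rT} = 0.952281
N(−d₁) = 0.410528,  N(−d₂) = 0.640616
Put price V = K·e^{−rT}·N(−d₂) − S·N(−d₁) = 44.246630 − 27.263137 = 16.983493
φ(d₁) = (1/√(2π))·e^{−d₁²/2} = 0.388867
Γ = φ(d₁) / (S·σ·√T) = 0.009987

price = 16.983493
Γ = 0.009987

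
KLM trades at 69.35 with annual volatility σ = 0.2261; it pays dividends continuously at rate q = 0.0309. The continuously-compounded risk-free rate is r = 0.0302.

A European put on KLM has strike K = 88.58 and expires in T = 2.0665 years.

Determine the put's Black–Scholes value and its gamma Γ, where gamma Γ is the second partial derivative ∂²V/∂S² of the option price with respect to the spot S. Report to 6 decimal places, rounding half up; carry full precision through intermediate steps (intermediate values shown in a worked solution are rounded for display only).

price = 21.234059
Γ = 0.013911

σ√T = 0.2261·√2.0665 = 0.325026
d₁ = (ln(S/K) + (r−q+σ²/2)T) / (σ√T) = (ln(69.35/88.58) + (0.0302−0.0309+0.2261²/2)·2.0665) / 0.325026 = (-0.244740 + 0.051374) / 0.325026 = -0.594923
d₂ = d₁ − σ√T = -0.594923 − 0.325026 = -0.919949
e^{−rT} = 0.939499
e^{−qT} = 0.938141
N(−d₁) = 0.724053,  N(−d₂) = 0.821200
Put price V = K·e^{−rT}·N(−d₂) − S·e^{−qT}·N(−d₁) = 68.340981 − 47.106922 = 21.234059
φ(d₁) = (1/√(2π))·e^{−d₁²/2} = 0.334237
Γ = e^{−qT}·φ(d₁) / (S·σ·√T) = 0.013911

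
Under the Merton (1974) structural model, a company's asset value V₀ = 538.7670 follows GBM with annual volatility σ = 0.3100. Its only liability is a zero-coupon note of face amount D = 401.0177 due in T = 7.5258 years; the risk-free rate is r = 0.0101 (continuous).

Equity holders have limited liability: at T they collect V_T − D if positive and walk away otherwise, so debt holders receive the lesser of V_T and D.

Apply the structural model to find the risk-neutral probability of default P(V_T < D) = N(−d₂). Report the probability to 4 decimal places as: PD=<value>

PD=0.4955

With assets at 538.7670 and a single debt payment of 401.0177 at 7.5258 years:
d₁ = [ln(V₀/D) + (r + σ²/2)T] / (σ√T)
   = [ln(538.7670/401.0177) + (0.0101 + 0.5·0.3100²)·7.5258] / (0.3100·√7.5258)
   = [0.295278 + 0.437625] / 0.850429 = 0.861804
d₂ = d₁ − σ√T = 0.861804 − 0.850429 = 0.011375
risk-neutral PD = N(−d₂) = N(-0.011375) = 0.495462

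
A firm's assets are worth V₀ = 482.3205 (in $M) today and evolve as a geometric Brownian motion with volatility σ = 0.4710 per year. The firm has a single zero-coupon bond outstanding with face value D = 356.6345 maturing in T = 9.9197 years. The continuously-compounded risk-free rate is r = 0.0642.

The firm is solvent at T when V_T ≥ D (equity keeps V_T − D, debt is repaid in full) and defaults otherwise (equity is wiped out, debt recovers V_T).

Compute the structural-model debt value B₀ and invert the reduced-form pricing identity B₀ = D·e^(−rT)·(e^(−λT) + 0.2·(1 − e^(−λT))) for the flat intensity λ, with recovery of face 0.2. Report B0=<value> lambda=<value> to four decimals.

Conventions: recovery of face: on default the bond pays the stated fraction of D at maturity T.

Apply the equity-as-call identities (strike 356.6345, horizon 9.9197 years):
d₁ = [ln(V₀/D) + (r + σ²/2)T] / (σ√T)
   = [ln(482.3205/356.6345) + (0.0642 + 0.5·0.4710²)·9.9197] / (0.4710·√9.9197)
   = [0.301897 + 1.737143] / 1.483441 = 1.374534
d₂ = d₁ − σ√T = 1.374534 − 1.483441 = -0.108906
N(d₁) = 0.915362,  N(d₂) = 0.456638,  e^(−rT) = 0.528959
E₀ = V₀·N(d₁) − D·e^(−rT)·N(d₂)
   = 482.3205·0.915362 − 356.6345·0.528959·0.456638 = 355.355361
B₀ = V₀ − E₀ = 482.3205 − 355.355361 = 126.965139
e^(−λT) = (B₀·e^(rT)/D − 0.2)/(1 − 0.2) = (126.9651·1.890506/356.6345 − 0.2)/0.8 = 0.59129668
λ = −ln(0.59129668)/9.9197 = 0.052969

B0=126.9651 lambda=0.0530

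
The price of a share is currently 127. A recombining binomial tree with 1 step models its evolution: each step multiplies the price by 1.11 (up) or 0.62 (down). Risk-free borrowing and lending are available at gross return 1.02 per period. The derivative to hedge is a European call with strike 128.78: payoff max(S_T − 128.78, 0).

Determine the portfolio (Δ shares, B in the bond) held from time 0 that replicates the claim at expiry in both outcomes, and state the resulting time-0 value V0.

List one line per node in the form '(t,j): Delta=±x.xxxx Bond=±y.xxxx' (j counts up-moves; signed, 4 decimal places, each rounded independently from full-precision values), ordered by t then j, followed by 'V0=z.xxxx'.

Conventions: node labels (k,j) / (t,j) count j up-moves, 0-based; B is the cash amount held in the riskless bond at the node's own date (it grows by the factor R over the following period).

(0,0): Delta=0.1959 Bond=-15.1216
V0=9.7559

The replicating-portfolio and risk-neutral prices coincide; use p* = (1.02−0.62)/(1.11−0.62) = 0.8163 for the latter.
Expiry values: V(1,0)=0.0000, V(1,1)=12.1900
(0,0): S=127.0000. Δ = (V_up−V_dn)/(S_up−S_dn) = (12.1900−0.0000)/(140.9700−78.7400) = 0.1959. V = [p*·12.1900 + (1−p*)·0.0000]/1.02 = 9.7559. B = V − Δ·S = -15.1216.
Sanity check at the root: Δ(0,0)·S0 + B(0,0) reproduces V0 = 9.7559.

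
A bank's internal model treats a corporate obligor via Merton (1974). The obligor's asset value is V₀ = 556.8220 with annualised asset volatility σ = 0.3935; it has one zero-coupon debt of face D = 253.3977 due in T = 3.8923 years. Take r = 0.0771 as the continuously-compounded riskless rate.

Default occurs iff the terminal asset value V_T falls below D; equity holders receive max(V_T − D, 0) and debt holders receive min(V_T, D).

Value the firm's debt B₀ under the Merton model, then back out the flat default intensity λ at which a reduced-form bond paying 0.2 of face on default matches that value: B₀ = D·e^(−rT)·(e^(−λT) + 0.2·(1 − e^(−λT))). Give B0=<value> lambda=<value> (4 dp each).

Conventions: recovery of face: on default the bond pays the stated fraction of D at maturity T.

Apply the equity-as-call identities (strike 253.3977, horizon 3.8923 years):
d₁ = [ln(V₀/D) + (r + σ²/2)T] / (σ√T)
   = [ln(556.8220/253.3977) + (0.0771 + 0.5·0.3935²)·3.8923] / (0.3935·√3.8923)
   = [0.787285 + 0.601443] / 0.776333 = 1.788831
d₂ = d₁ − σ√T = 1.788831 − 0.776333 = 1.012498
N(d₁) = 0.963179,  N(d₂) = 0.844350,  e^(−rT) = 0.740747
E₀ = V₀·N(d₁) − D·e^(−rT)·N(d₂)
   = 556.8220·0.963179 − 253.3977·0.740747·0.844350 = 377.831741
B₀ = V₀ − E₀ = 556.8220 − 377.831741 = 178.990259
e^(−λT) = (B₀·e^(rT)/D − 0.2)/(1 − 0.2) = (178.9903·1.349989/253.3977 − 0.2)/0.8 = 0.94197465
λ = −ln(0.94197465)/3.8923 = 0.015358

B0=178.9903 lambda=0.0154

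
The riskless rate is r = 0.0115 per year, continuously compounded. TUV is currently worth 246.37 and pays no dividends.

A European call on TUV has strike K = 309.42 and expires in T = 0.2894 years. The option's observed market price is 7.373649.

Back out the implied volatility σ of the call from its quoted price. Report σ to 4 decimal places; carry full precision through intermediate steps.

sigma = 0.4764

At σ = 0.4764 the Black–Scholes value reproduces the quote:
σ√T = 0.4764·√0.2894 = 0.256284
d₁ = (ln(S/K) + (r+σ²/2)T) / (σ√T) = (ln(246.37/309.42) + (0.0115+0.4764²/2)·0.2894) / 0.256284 = (-0.227865 + 0.036169) / 0.256284 = -0.747985
d₂ = d₁ − σ√T = -0.747985 − 0.256284 = -1.004269
e^{−rT} = 0.996677
N(d₁) = 0.227235,  N(d₂) = 0.157625
V = S·N(d₁) − K·e^{−rT}·N(d₂) = 55.983801 − 48.610153 = 7.373649 (equal to the quote); since ∂V/∂σ > 0 for all σ, the implied volatility is unique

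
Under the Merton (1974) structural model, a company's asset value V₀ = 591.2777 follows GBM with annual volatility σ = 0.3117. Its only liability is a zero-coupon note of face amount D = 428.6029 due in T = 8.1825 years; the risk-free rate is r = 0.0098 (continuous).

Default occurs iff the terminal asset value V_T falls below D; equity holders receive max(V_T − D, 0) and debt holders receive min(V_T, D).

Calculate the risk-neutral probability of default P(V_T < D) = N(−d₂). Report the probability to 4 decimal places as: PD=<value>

Work the structural quantities from V₀ = 591.2777 against face 428.6029:
d₁ = [ln(V₀/D) + (r + σ²/2)T] / (σ√T)
   = [ln(591.2777/428.6029) + (0.0098 + 0.5·0.3117²)·8.1825] / (0.3117·√8.1825)
   = [0.321755 + 0.477682] / 0.891620 = 0.896611
d₂ = d₁ − σ√T = 0.896611 − 0.891620 = 0.004991
risk-neutral PD = N(−d₂) = N(-0.004991) = 0.498009

PD=0.4980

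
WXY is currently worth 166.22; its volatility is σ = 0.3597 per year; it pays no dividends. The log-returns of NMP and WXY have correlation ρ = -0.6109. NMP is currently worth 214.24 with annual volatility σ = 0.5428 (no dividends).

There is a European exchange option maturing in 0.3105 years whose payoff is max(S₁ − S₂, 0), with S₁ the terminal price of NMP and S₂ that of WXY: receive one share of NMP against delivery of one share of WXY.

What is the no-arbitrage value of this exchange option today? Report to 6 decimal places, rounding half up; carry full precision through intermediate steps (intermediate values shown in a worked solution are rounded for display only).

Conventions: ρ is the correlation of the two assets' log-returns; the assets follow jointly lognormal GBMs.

exchange price = 63.223648

σ_eff = √(σ₁² + σ₂² − 2ρσ₁σ₂) = √(0.5428² + 0.3597² − 2·-0.6109·0.5428·0.3597) = 0.813982
d₁ = (ln(S₁/S₂) + (q₂ − q₁ + σ_eff²/2)T) / (σ_eff√T) = (ln(214.24/166.22) + (0.0 − 0.0 + 0.331283)·0.3105) / 0.453571 = 0.786311
d₂ = d₁ − σ_eff√T = 0.786311 − 0.453571 = 0.332740
N(d₁) = 0.784157,  N(d₂) = 0.630335
V = S₁·e^{−q₁T}·N(d₁) − S₂·e^{−q₂T}·N(d₂) = 167.997876 − 104.774227 = 63.223648
Key observation: no risk-free rate is needed — with the second asset as numeraire the exchange option is a call on the ratio S₁/S₂, and r cancels out of the value.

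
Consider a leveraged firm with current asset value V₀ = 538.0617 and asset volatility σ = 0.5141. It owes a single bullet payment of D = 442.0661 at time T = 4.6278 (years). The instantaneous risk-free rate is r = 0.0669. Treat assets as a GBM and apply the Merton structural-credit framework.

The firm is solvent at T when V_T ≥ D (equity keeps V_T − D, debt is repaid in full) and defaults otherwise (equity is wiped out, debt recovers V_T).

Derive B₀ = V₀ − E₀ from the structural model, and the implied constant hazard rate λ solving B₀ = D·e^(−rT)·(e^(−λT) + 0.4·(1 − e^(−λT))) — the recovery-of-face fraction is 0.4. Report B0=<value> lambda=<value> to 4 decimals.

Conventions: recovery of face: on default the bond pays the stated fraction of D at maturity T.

Equity is a call on the firm's assets struck at D = 442.0661:
d₁ = [ln(V₀/D) + (r + σ²/2)T] / (σ√T)
   = [ln(538.0617/442.0661) + (0.0669 + 0.5·0.5141²)·4.6278] / (0.5141·√4.6278)
   = [0.196514 + 0.921161] / 1.105948 = 1.010603
d₂ = d₁ − σ√T = 1.010603 − 1.105948 = -0.095346
N(d₁) = 0.843897,  N(d₂) = 0.462020,  e^(−rT) = 0.733741
E₀ = V₀·N(d₁) − D·e^(−rT)·N(d₂)
   = 538.0617·0.843897 − 442.0661·0.733741·0.462020 = 304.206812
B₀ = V₀ − E₀ = 538.0617 − 304.206812 = 233.854888
e^(−λT) = (B₀·e^(rT)/D − 0.4)/(1 − 0.4) = (233.8549·1.362880/442.0661 − 0.4)/0.6 = 0.53494879
λ = −ln(0.53494879)/4.6278 = 0.135180

B0=233.8549 lambda=0.1352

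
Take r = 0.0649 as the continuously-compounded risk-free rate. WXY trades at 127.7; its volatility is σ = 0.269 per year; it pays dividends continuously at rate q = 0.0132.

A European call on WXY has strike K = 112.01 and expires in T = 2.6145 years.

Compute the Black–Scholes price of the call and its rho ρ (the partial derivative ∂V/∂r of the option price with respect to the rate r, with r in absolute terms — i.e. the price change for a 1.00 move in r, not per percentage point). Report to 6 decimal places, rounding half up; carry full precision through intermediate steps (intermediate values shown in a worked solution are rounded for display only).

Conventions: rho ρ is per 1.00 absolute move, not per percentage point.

price = 36.507478
ρ = 161.500762

σ√T = 0.269·√2.6145 = 0.434957
d₁ = (ln(S/K) + (r−q+σ²/2)T) / (σ√T) = (ln(127.7/112.01) + (0.0649−0.0132+0.269²/2)·2.6145) / 0.434957 = (0.131096 + 0.229764) / 0.434957 = 0.829643
d₂ = d₁ − σ√T = 0.829643 − 0.434957 = 0.394686
e^{−rT} = 0.843934
e^{−qT} = 0.966077
N(d₁) = 0.796630,  N(d₂) = 0.653463
Call price V = S·e^{−qT}·N(d₁) − K·e^{−rT}·N(d₂) = 98.278662 − 61.771184 = 36.507478
ρ = K·T·e^{−rT}·N(d₂) = 161.500762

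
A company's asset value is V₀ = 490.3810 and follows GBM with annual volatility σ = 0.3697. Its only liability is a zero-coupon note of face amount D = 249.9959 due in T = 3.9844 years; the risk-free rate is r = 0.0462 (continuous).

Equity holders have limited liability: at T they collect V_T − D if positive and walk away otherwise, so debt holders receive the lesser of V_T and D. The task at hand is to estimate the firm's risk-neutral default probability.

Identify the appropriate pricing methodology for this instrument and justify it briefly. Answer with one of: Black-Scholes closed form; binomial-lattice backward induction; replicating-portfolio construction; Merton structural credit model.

Key observation: with the firm-asset dynamics (V₀ = 490.3810) and a single zero-coupon liability of face 249.9959 given, debt value, spread, and default probability all derive from the option view of the balance sheet.

framework: Merton structural credit model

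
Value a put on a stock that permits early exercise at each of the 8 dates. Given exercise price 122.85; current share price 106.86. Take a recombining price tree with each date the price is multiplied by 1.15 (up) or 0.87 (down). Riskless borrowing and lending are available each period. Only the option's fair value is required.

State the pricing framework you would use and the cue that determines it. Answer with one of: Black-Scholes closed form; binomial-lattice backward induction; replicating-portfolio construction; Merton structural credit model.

Key observation: the put (strike 122.85 on spot 106.86) is American-style on a 8-step discrete price model, so the early-exercise decision at every node requires stepwise backward valuation — a closed form cannot price the exercise right.

framework: binomial-lattice backward induction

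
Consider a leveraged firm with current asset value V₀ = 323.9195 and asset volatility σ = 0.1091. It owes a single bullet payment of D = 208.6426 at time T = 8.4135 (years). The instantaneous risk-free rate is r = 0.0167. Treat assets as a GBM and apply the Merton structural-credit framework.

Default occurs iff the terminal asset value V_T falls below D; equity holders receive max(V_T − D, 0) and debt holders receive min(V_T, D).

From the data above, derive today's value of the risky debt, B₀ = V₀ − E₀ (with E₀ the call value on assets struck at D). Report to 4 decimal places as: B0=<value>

B0=180.2986

Work the structural quantities from V₀ = 323.9195 against face 208.6426:
d₁ = [ln(V₀/D) + (r + σ²/2)T] / (σ√T)
   = [ln(323.9195/208.6426) + (0.0167 + 0.5·0.1091²)·8.4135] / (0.1091·√8.4135)
   = [0.439872 + 0.190578] / 0.316456 = 1.992221
d₂ = d₁ − σ√T = 1.992221 − 0.316456 = 1.675765
N(d₁) = 0.976827,  N(d₂) = 0.953108,  e^(−rT) = 0.868919
E₀ = V₀·N(d₁) − D·e^(−rT)·N(d₂)
   = 323.9195·0.976827 − 208.6426·0.868919·0.953108 = 143.620910
B₀ = V₀ − E₀ = 323.9195 − 143.620910 = 180.298590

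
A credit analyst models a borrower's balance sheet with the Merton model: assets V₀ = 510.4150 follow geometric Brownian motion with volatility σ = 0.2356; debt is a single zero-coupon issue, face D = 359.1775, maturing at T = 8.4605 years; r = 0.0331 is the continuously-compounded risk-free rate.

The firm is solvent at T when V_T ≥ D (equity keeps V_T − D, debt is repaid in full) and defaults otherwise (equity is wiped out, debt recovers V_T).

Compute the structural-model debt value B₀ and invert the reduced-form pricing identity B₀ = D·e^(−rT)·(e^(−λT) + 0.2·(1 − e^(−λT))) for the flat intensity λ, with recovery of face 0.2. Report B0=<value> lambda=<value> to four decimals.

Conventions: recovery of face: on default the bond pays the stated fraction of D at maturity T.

B0=247.6969 lambda=0.0137

With assets at 510.4150 and a single debt payment of 359.1775 at 8.4605 years:
d₁ = [ln(V₀/D) + (r + σ²/2)T] / (σ√T)
   = [ln(510.4150/359.1775) + (0.0331 + 0.5·0.2356²)·8.4605] / (0.2356·√8.4605)
   = [0.351407 + 0.514853] / 0.685288 = 1.264081
d₂ = d₁ − σ√T = 1.264081 − 0.685288 = 0.578793
N(d₁) = 0.896900,  N(d₂) = 0.718636,  e^(−rT) = 0.755752
E₀ = V₀·N(d₁) − D·e^(−rT)·N(d₂)
   = 510.4150·0.896900 − 359.1775·0.755752·0.718636 = 262.718113
B₀ = V₀ − E₀ = 510.4150 − 262.718113 = 247.696887
e^(−λT) = (B₀·e^(rT)/D − 0.2)/(1 − 0.2) = (247.6969·1.323186/359.1775 − 0.2)/0.8 = 0.89062371
λ = −ln(0.89062371)/8.4605 = 0.013691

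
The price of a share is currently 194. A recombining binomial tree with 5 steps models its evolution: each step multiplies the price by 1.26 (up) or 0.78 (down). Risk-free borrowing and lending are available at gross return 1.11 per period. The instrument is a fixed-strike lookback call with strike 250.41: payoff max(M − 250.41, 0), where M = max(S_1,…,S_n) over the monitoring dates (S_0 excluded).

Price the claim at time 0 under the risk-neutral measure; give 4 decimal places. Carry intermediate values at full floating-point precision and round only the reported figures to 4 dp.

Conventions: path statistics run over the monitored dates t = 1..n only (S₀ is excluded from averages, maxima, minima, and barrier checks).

Under the martingale measure an up-move has probability p* = 0.6875; value the claim as the probability-weighted average of per-path payoffs, discounted 5 periods at R = 1.11.
Enumerate all 2^5 = 32 price paths (U = up ×1.26, D = down ×0.78); each path with k up-moves has probability p*^k·(1−p*)^(5−k).
DDDDD: M=151.3200, payoff=0.0000, prob=0.002980
UDDDD: M=244.4400, payoff=0.0000, prob=0.006557
DUDDD: M=190.6632, payoff=0.0000, prob=0.006557
UUDDD: M=307.9944, payoff=57.5844, prob=0.014424
DDUDD: M=151.3200, payoff=0.0000, prob=0.006557
UDUDD: M=244.4400, payoff=0.0000, prob=0.014424
DUUDD: M=240.2356, payoff=0.0000, prob=0.014424
UUUDD: M=388.0729, payoff=137.6629, prob=0.031734
DDDUD: M=151.3200, payoff=0.0000, prob=0.006557
UDDUD: M=244.4400, payoff=0.0000, prob=0.014424
DUDUD: M=190.6632, payoff=0.0000, prob=0.014424
UUDUD: M=307.9944, payoff=57.5844, prob=0.031734
DDUUD: M=187.3838, payoff=0.0000, prob=0.014424
UDUUD: M=302.6969, payoff=52.2869, prob=0.031734
DUUUD: M=302.6969, payoff=52.2869, prob=0.031734
UUUUD: M=488.9719, payoff=238.5619, prob=0.069814
DDDDU: M=151.3200, payoff=0.0000, prob=0.006557
UDDDU: M=244.4400, payoff=0.0000, prob=0.014424
DUDDU: M=190.6632, payoff=0.0000, prob=0.014424
UUDDU: M=307.9944, payoff=57.5844, prob=0.031734
DDUDU: M=151.3200, payoff=0.0000, prob=0.014424
UDUDU: M=244.4400, payoff=0.0000, prob=0.031734
DUUDU: M=240.2356, payoff=0.0000, prob=0.031734
UUUDU: M=388.0729, payoff=137.6629, prob=0.069814
DDDUU: M=151.3200, payoff=0.0000, prob=0.014424
UDDUU: M=244.4400, payoff=0.0000, prob=0.031734
DUDUU: M=236.1036, payoff=0.0000, prob=0.031734
UUDUU: M=381.3981, payoff=130.9881, prob=0.069814
DDUUU: M=236.1036, payoff=0.0000, prob=0.031734
UDUUU: M=381.3981, payoff=130.9881, prob=0.069814
DUUUU: M=381.3981, payoff=130.9881, prob=0.069814
UUUUU: M=616.1046, payoff=365.6946, prob=0.153590
Price = Σ prob·payoff / R^5 = 122.039418 / 1.685058 = 72.4245

price = 72.4245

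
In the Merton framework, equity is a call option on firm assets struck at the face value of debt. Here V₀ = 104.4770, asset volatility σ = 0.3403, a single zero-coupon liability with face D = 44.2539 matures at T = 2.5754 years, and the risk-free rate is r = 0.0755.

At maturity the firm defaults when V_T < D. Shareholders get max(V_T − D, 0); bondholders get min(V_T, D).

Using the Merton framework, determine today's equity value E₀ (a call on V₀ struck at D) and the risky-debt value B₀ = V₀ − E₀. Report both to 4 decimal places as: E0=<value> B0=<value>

Equity is a call on the firm's assets struck at D = 44.2539:
d₁ = [ln(V₀/D) + (r + σ²/2)T] / (σ√T)
   = [ln(104.4770/44.2539) + (0.0755 + 0.5·0.3403²)·2.5754] / (0.3403·√2.5754)
   = [0.859023 + 0.343564] / 0.546115 = 2.202076
d₂ = d₁ − σ√T = 2.202076 − 0.546115 = 1.655960
N(d₁) = 0.986170,  N(d₂) = 0.951135,  e^(−rT) = 0.823293
E₀ = V₀·N(d₁) − D·e^(−rT)·N(d₂)
   = 104.4770·0.986170 − 44.2539·0.823293·0.951135 = 68.378485
B₀ = V₀ − E₀ = 104.4770 − 68.378485 = 36.098515

E0=68.3785 B0=36.0985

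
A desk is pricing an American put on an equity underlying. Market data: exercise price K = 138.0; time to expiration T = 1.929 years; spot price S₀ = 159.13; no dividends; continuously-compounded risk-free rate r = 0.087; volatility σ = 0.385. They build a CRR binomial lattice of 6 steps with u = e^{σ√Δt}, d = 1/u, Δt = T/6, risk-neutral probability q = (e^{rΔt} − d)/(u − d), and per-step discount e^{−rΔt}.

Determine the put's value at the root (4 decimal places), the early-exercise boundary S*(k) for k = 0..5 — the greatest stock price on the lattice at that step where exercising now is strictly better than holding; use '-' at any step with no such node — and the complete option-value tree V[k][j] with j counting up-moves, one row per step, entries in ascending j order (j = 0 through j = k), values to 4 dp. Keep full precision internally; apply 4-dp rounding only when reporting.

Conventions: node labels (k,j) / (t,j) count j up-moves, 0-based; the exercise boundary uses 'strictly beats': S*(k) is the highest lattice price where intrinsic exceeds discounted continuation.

price = 14.3136
boundary = - - - 82.6674 102.8348 82.6674
tree:
14.3136
23.2811 6.4971
36.6331 11.7523 1.8112
55.3326 20.7110 3.8019 0.0000
71.5449 35.1652 7.9806 0.0000 0.0000
84.5777 55.3326 16.7523 0.0000 0.0000 0.0000
95.0546 71.5449 35.1652 0.0000 0.0000 0.0000 0.0000

params: Δt=0.32150 u=1.24396 d=0.80389 q=0.51010 e^(-rΔt)=0.97242
t_6 payoffs: 95.0546 71.5449 35.1652 0.0000 0.0000 0.0000 0.0000
t_5: node(5,0) S=53.4223 payoff=84.5777 vs cont=80.7713 → 84.5777 [stop]  node(5,1) S=82.6674 payoff=55.3326 vs cont=51.5262 → 55.3326 [stop]  node(5,2) S=127.9223 payoff=10.0777 vs cont=16.7523 → 16.7523 [wait]  node(5,3) S=197.9511 payoff=0.0000 vs cont=0.0000 → 0.0000 [wait]  node(5,4) S=306.3161 payoff=0.0000 vs cont=0.0000 → 0.0000 [wait]  node(5,5) S=474.0037 payoff=0.0000 vs cont=0.0000 → 0.0000 [wait]  ⇒ S*(5)=82.6674
t_4: node(4,0) S=66.4551 payoff=71.5449 vs cont=67.7385 → 71.5449 [stop]  node(4,1) S=102.8348 payoff=35.1652 vs cont=34.6695 → 35.1652 [stop]  node(4,2) S=159.1300 payoff=0.0000 vs cont=7.9806 → 7.9806 [wait]  node(4,3) S=246.2430 payoff=0.0000 vs cont=0.0000 → 0.0000 [wait]  node(4,4) S=381.0446 payoff=0.0000 vs cont=0.0000 → 0.0000 [wait]  ⇒ S*(4)=102.8348
t_3: node(3,0) S=82.6674 payoff=55.3326 vs cont=51.5262 → 55.3326 [stop]  node(3,1) S=127.9223 payoff=10.0777 vs cont=20.7110 → 20.7110 [wait]  node(3,2) S=197.9511 payoff=0.0000 vs cont=3.8019 → 3.8019 [wait]  node(3,3) S=306.3161 payoff=0.0000 vs cont=0.0000 → 0.0000 [wait]  ⇒ S*(3)=82.6674
t_2: node(2,0) S=102.8348 payoff=35.1652 vs cont=36.6331 → 36.6331 [wait]  node(2,1) S=159.1300 payoff=0.0000 vs cont=11.7523 → 11.7523 [wait]  node(2,2) S=246.2430 payoff=0.0000 vs cont=1.8112 → 1.8112 [wait]  ⇒ S*(2)=-
t_1: node(1,0) S=127.9223 payoff=10.0777 vs cont=23.2811 → 23.2811 [wait]  node(1,1) S=197.9511 payoff=0.0000 vs cont=6.4971 → 6.4971 [wait]  ⇒ S*(1)=-
t_0: node(0,0) S=159.1300 payoff=0.0000 vs cont=14.3136 → 14.3136 [wait]  ⇒ S*(0)=-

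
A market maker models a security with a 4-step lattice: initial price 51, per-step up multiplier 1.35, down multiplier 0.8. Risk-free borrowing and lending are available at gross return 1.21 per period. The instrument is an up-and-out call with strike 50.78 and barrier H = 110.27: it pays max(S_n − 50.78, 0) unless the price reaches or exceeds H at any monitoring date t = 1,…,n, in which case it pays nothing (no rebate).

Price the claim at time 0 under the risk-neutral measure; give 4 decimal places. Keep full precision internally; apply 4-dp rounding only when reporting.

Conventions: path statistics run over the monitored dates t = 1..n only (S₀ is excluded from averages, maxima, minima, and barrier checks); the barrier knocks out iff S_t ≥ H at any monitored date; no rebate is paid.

price = 8.1976

Risk-neutral up-probability p* = (R−d)/(u−d) = (1.21−0.8)/(1.35−0.8) = 0.7455; the claim prices as the p*-weighted sum of path payoffs discounted by R^4.
Enumerate all 2^4 = 16 price paths (U = up ×1.35, D = down ×0.8); each path with k up-moves has probability p*^k·(1−p*)^(4−k).
DDDD: M=40.8000, payoff=0.0000, prob=0.004198
UDDD: M=68.8500, payoff=0.0000, prob=0.012295
DUDD: M=55.0800, payoff=0.0000, prob=0.012295
UUDD: M=92.9475, payoff=8.7064, prob=0.036006
DDUD: M=44.0640, payoff=0.0000, prob=0.012295
UDUD: M=74.3580, payoff=8.7064, prob=0.036006
DUUD: M=74.3580, payoff=8.7064, prob=0.036006
UUUD: M=125.4791, payoff=0.0000, prob=0.105446
DDDU: M=40.8000, payoff=0.0000, prob=0.012295
UDDU: M=68.8500, payoff=8.7064, prob=0.036006
DUDU: M=59.4864, payoff=8.7064, prob=0.036006
UUDU: M=100.3833, payoff=49.6033, prob=0.105446
DDUU: M=59.4864, payoff=8.7064, prob=0.036006
UDUU: M=100.3833, payoff=49.6033, prob=0.105446
DUUU: M=100.3833, payoff=49.6033, prob=0.105446
UUUU: M=169.3968, payoff=0.0000, prob=0.308805
Price = Σ prob·payoff / R^4 = 17.572251 / 2.143589 = 8.1976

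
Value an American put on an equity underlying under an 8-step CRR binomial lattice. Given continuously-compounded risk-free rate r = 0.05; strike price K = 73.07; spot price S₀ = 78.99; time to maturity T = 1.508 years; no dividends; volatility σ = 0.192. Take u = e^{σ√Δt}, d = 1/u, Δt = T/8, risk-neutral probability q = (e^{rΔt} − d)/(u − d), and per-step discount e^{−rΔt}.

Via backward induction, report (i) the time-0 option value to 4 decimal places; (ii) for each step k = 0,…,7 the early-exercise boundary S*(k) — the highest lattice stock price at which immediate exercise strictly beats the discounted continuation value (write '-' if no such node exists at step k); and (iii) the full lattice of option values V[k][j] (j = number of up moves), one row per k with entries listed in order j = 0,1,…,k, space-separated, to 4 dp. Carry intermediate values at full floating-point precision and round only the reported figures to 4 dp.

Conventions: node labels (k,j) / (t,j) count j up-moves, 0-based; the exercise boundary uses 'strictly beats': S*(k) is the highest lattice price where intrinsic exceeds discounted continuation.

price = 3.0818
boundary = - - - 61.5126 56.5928 61.5126 56.5928 61.5126
tree:
3.0818
4.9439 1.5236
7.6947 2.6490 0.5759
11.5574 4.4855 1.1054 0.1275
16.4772 7.3501 2.0841 0.2774 0.0000
21.0035 11.5574 3.8364 0.6034 0.0000 0.0000
25.1678 16.4772 6.8291 1.3125 0.0000 0.0000 0.0000
28.9990 21.0035 11.5574 2.8550 0.0000 0.0000 0.0000 0.0000
32.5238 25.1678 16.4772 6.2100 0.0000 0.0000 0.0000 0.0000 0.0000

Δt=0.18850  u=1.08693  d=0.92002  q=0.53591  discount=0.99062
step 8 (expiry): payoffs max(K−S,0) = 32.5238 25.1678 16.4772 6.2100 0.0000 0.0000 0.0000 0.0000 0.0000
step 7: (k=7,j=0): S=44.0710, K−S=28.9990, hold=28.3135 ⇒ V=28.9990 exercise | (k=7,j=1): S=52.0665, K−S=21.0035, hold=20.3180 ⇒ V=21.0035 exercise | (k=7,j=2): S=61.5126, K−S=11.5574, hold=10.8720 ⇒ V=11.5574 exercise | (k=7,j=3): S=72.6724, K−S=0.3976, hold=2.8550 ⇒ V=2.8550 continue | (k=7,j=4): S=85.8568, K−S=0.0000, hold=0.0000 ⇒ V=0.0000 continue | (k=7,j=5): S=101.4332, K−S=0.0000, hold=0.0000 ⇒ V=0.0000 continue | (k=7,j=6): S=119.8356, K−S=0.0000, hold=0.0000 ⇒ V=0.0000 continue | (k=7,j=7): S=141.5765, K−S=0.0000, hold=0.0000 ⇒ V=0.0000 continue  boundary S*=61.5126
step 6: (k=6,j=0): S=47.9022, K−S=25.1678, hold=24.4823 ⇒ V=25.1678 exercise | (k=6,j=1): S=56.5928, K−S=16.4772, hold=15.7917 ⇒ V=16.4772 exercise | (k=6,j=2): S=66.8600, K−S=6.2100, hold=6.8291 ⇒ V=6.8291 continue | (k=6,j=3): S=78.9900, K−S=0.0000, hold=1.3125 ⇒ V=1.3125 continue | (k=6,j=4): S=93.3206, K−S=0.0000, hold=0.0000 ⇒ V=0.0000 continue | (k=6,j=5): S=110.2511, K−S=0.0000, hold=0.0000 ⇒ V=0.0000 continue | (k=6,j=6): S=130.2532, K−S=0.0000, hold=0.0000 ⇒ V=0.0000 continue  boundary S*=56.5928
step 5: (k=5,j=0): S=52.0665, K−S=21.0035, hold=20.3180 ⇒ V=21.0035 exercise | (k=5,j=1): S=61.5126, K−S=11.5574, hold=11.2006 ⇒ V=11.5574 exercise | (k=5,j=2): S=72.6724, K−S=0.3976, hold=3.8364 ⇒ V=3.8364 continue | (k=5,j=3): S=85.8568, K−S=0.0000, hold=0.6034 ⇒ V=0.6034 continue | (k=5,j=4): S=101.4332, K−S=0.0000, hold=0.0000 ⇒ V=0.0000 continue | (k=5,j=5): S=119.8356, K−S=0.0000, hold=0.0000 ⇒ V=0.0000 continue  boundary S*=61.5126
step 4: (k=4,j=0): S=56.5928, K−S=16.4772, hold=15.7917 ⇒ V=16.4772 exercise | (k=4,j=1): S=66.8600, K−S=6.2100, hold=7.3501 ⇒ V=7.3501 continue | (k=4,j=2): S=78.9900, K−S=0.0000, hold=2.0841 ⇒ V=2.0841 continue | (k=4,j=3): S=93.3206, K−S=0.0000, hold=0.2774 ⇒ V=0.2774 continue | (k=4,j=4): S=110.2511, K−S=0.0000, hold=0.0000 ⇒ V=0.0000 continue  boundary S*=56.5928
step 3: (k=3,j=0): S=61.5126, K−S=11.5574, hold=11.4772 ⇒ V=11.5574 exercise | (k=3,j=1): S=72.6724, K−S=0.3976, hold=4.4855 ⇒ V=4.4855 continue | (k=3,j=2): S=85.8568, K−S=0.0000, hold=1.1054 ⇒ V=1.1054 continue | (k=3,j=3): S=101.4332, K−S=0.0000, hold=0.1275 ⇒ V=0.1275 continue  boundary S*=61.5126
step 2: (k=2,j=0): S=66.8600, K−S=6.2100, hold=7.6947 ⇒ V=7.6947 continue | (k=2,j=1): S=78.9900, K−S=0.0000, hold=2.6490 ⇒ V=2.6490 continue | (k=2,j=2): S=93.3206, K−S=0.0000, hold=0.5759 ⇒ V=0.5759 continue  boundary S*=-
step 1: (k=1,j=0): S=72.6724, K−S=0.3976, hold=4.9439 ⇒ V=4.9439 continue | (k=1,j=1): S=85.8568, K−S=0.0000, hold=1.5236 ⇒ V=1.5236 continue  boundary S*=-
step 0: (k=0,j=0): S=78.9900, K−S=0.0000, hold=3.0818 ⇒ V=3.0818 continue  boundary S*=-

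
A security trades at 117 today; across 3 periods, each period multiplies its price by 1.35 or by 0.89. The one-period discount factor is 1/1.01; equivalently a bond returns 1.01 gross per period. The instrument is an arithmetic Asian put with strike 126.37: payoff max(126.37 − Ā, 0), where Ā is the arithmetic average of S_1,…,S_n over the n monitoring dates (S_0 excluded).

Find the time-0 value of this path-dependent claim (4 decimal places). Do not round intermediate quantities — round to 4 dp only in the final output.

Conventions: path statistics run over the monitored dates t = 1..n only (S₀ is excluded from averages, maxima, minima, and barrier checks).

price = 16.1064

Risk-neutral up-probability p* = (R−d)/(u−d) = (1.01−0.89)/(1.35−0.89) = 0.2609; the claim prices as the p*-weighted sum of path payoffs discounted by R^3.
Enumerate all 2^3 = 8 price paths (U = up ×1.35, D = down ×0.89); each path with k up-moves has probability p*^k·(1−p*)^(3−k).
DDD: Ā=93.0957, payoff=33.2743, prob=0.403797
UDD: Ā=141.2126, payoff=0.0000, prob=0.142517
DUD: Ā=123.2726, payoff=3.0974, prob=0.142517
UUD: Ā=186.9865, payoff=0.0000, prob=0.050300
DDU: Ā=107.3060, payoff=19.0640, prob=0.142517
UDU: Ā=162.7675, payoff=0.0000, prob=0.050300
DUU: Ā=144.8275, payoff=0.0000, prob=0.050300
UUU: Ā=219.6821, payoff=0.0000, prob=0.017753
Price = Σ prob·payoff / R^3 = 16.594450 / 1.030301 = 16.1064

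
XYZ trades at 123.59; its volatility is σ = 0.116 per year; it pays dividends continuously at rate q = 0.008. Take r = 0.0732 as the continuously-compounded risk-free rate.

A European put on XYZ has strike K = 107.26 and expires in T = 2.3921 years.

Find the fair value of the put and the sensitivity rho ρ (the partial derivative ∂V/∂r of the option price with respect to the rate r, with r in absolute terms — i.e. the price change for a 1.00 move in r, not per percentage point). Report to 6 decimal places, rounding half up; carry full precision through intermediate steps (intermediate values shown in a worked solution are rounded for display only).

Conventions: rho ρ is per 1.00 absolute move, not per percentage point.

σ√T = 0.116·√2.3921 = 0.179410
d₁ = (ln(S/K) + (r−q+σ²/2)T) / (σ√T) = (ln(123.59/107.26) + (0.0732−0.008+0.116²/2)·2.3921) / 0.179410 = (0.141714 + 0.172059) / 0.179410 = 1.748911
d₂ = d₁ − σ√T = 1.748911 − 0.179410 = 1.569500
e^{−rT} = 0.839372
e^{−qT} = 0.981045
N(−d₁) = 0.040153,  N(−d₂) = 0.058266
Put price V = K·e^{−rT}·N(−d₂) − S·e^{−qT}·N(−d₁) = 5.245719 − 4.868473 = 0.377247
ρ = −K·T·e^{−rT}·N(−d₂) = -12.548285

price = 0.377247
ρ = -12.548285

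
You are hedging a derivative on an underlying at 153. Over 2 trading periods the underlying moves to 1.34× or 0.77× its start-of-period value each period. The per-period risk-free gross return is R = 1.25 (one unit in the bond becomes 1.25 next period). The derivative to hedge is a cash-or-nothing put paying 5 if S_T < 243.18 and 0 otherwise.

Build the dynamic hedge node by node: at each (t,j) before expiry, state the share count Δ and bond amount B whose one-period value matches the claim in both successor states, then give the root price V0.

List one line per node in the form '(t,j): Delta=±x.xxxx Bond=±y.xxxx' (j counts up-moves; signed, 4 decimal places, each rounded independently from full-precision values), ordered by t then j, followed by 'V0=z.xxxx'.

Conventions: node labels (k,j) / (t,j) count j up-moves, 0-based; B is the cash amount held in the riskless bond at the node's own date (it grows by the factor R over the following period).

No-arbitrage ⇒ martingale measure with p* = (R−d)/(u−d) = 0.8421.
Expiry values: V(2,0)=5.0000, V(2,1)=5.0000, V(2,2)=0.0000
Node (1,0) S=117.8100: V=(p*·5.0000+(1−p*)·5.0000)/1.25=4.0000; Δ=(5.0000−5.0000)/(157.8654−90.7137)=0.0000; B=V−Δ·S=4.0000
Node (1,1) S=205.0200: V=(p*·0.0000+(1−p*)·5.0000)/1.25=0.6316; Δ=(0.0000−5.0000)/(274.7268−157.8654)=-0.0428; B=V−Δ·S=9.4035
Node (0,0) S=153.0000: V=(p*·0.6316+(1−p*)·4.0000)/1.25=0.9307; Δ=(0.6316−4.0000)/(205.0200−117.8100)=-0.0386; B=V−Δ·S=6.8403
As a check, the time-0 holding Δ(0,0)·S0 + B(0,0) comes to 0.9307 — exactly V0.

(0,0): Delta=-0.0386 Bond=6.8403
(1,0): Delta=0.0000 Bond=4.0000
(1,1): Delta=-0.0428 Bond=9.4035
V0=0.9307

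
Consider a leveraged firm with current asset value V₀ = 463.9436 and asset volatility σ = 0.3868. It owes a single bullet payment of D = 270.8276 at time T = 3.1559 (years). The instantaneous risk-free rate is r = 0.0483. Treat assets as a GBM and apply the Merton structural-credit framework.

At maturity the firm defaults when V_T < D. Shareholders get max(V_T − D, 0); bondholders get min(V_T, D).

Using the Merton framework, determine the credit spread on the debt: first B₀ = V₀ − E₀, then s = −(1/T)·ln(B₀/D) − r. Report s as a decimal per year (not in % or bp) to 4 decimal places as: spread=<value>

With assets at 463.9436 and a single debt payment of 270.8276 at 3.1559 years:
d₁ = [ln(V₀/D) + (r + σ²/2)T] / (σ√T)
   = [ln(463.9436/270.8276) + (0.0483 + 0.5·0.3868²)·3.1559] / (0.3868·√3.1559)
   = [0.538281 + 0.388514] / 0.687145 = 1.348762
d₂ = d₁ − σ√T = 1.348762 − 0.687145 = 0.661617
N(d₁) = 0.911293,  N(d₂) = 0.745892,  e^(−rT) = 0.858619
E₀ = V₀·N(d₁) − D·e^(−rT)·N(d₂)
   = 463.9436·0.911293 − 270.8276·0.858619·0.745892 = 249.340703
B₀ = V₀ − E₀ = 463.9436 − 249.340703 = 214.602897
spread = −(1/T)·ln(B₀/D) − r = −(1/3.1559)·ln(214.602897/270.8276) − 0.0483 = 0.02543273

spread=0.0254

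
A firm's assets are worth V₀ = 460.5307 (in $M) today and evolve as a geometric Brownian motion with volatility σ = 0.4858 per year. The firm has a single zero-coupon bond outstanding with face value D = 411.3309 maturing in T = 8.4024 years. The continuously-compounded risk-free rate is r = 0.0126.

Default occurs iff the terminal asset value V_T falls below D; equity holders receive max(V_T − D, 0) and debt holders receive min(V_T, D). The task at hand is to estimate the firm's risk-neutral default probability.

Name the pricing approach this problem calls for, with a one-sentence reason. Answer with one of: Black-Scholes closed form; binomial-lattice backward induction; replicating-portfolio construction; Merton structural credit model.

framework: Merton structural credit model

Key observation: the asked-for credit quantity lives on the firm's capital structure — asset value, asset volatility, debt face 411.3309 — which is the structural model's domain.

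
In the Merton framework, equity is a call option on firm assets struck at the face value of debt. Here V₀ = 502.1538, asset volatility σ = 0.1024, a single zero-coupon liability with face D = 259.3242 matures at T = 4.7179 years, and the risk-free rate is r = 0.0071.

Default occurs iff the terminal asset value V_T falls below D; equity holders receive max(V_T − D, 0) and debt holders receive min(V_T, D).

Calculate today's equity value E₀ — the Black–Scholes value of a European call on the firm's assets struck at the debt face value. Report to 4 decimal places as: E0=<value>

E0=251.3917

Work the structural quantities from V₀ = 502.1538 against face 259.3242:
d₁ = [ln(V₀/D) + (r + σ²/2)T] / (σ√T)
   = [ln(502.1538/259.3242) + (0.0071 + 0.5·0.1024²)·4.7179] / (0.1024·√4.7179)
   = [0.660827 + 0.058232] / 0.222420 = 3.232889
d₂ = d₁ − σ√T = 3.232889 − 0.222420 = 3.010468
N(d₁) = 0.999387,  N(d₂) = 0.998696,  e^(−rT) = 0.967058
E₀ = V₀·N(d₁) − D·e^(−rT)·N(d₂)
   = 502.1538·0.999387 − 259.3242·0.967058·0.998696 = 251.391722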